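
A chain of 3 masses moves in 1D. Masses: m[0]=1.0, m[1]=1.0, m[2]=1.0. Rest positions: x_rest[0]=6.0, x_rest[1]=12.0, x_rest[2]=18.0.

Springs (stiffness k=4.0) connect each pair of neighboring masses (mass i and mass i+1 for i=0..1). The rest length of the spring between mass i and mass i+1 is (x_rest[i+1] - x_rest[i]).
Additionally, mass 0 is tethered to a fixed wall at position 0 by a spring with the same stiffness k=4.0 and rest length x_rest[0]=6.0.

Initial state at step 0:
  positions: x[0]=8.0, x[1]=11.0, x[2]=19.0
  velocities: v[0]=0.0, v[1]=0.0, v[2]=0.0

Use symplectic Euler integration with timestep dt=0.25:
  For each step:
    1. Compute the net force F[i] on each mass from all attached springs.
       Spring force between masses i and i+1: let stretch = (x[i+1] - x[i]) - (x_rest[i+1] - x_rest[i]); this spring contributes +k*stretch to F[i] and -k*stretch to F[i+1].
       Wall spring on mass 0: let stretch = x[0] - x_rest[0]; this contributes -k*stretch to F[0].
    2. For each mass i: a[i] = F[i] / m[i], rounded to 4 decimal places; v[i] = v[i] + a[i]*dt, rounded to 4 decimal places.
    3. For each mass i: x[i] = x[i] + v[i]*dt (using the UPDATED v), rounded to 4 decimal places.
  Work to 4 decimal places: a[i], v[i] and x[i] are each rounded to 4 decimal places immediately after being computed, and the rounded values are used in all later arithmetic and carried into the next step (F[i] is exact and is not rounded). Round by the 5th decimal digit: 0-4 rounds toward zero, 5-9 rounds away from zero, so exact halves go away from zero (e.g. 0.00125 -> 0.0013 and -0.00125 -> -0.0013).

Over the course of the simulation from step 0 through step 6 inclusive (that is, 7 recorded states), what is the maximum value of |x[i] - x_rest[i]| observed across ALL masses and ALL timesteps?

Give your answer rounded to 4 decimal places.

Answer: 2.0625

Derivation:
Step 0: x=[8.0000 11.0000 19.0000] v=[0.0000 0.0000 0.0000]
Step 1: x=[6.7500 12.2500 18.5000] v=[-5.0000 5.0000 -2.0000]
Step 2: x=[5.1875 13.6875 17.9375] v=[-6.2500 5.7500 -2.2500]
Step 3: x=[4.4531 14.0625 17.8125] v=[-2.9375 1.5000 -0.5000]
Step 4: x=[5.0078 12.9727 18.2500] v=[2.2188 -4.3594 1.7500]
Step 5: x=[6.3018 11.2110 18.8682] v=[5.1759 -7.0470 2.4727]
Step 6: x=[7.2476 10.1363 19.0721] v=[3.7833 -4.2990 0.8155]
Max displacement = 2.0625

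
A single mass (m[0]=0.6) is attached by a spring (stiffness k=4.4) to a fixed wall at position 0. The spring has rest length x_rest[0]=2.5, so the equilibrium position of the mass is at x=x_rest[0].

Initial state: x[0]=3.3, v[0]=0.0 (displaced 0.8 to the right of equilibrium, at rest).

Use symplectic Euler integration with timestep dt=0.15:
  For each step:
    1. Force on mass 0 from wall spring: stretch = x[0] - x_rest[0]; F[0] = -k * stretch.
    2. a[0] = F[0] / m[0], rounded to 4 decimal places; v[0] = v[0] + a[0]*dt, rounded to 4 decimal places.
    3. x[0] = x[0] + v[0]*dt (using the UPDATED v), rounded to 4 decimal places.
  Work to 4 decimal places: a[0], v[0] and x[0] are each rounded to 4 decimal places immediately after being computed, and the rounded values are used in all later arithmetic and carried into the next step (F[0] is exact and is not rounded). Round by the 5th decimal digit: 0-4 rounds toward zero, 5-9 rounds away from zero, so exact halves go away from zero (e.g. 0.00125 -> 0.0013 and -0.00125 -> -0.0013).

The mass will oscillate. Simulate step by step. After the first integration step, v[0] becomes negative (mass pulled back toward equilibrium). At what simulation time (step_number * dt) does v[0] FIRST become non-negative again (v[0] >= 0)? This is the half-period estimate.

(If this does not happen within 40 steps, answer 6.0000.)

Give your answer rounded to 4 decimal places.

Answer: 1.2000

Derivation:
Step 0: x=[3.3000] v=[0.0000]
Step 1: x=[3.1680] v=[-0.8800]
Step 2: x=[2.9258] v=[-1.6148]
Step 3: x=[2.6133] v=[-2.0832]
Step 4: x=[2.2821] v=[-2.2078]
Step 5: x=[1.9869] v=[-1.9681]
Step 6: x=[1.7763] v=[-1.4037]
Step 7: x=[1.6852] v=[-0.6076]
Step 8: x=[1.7285] v=[0.2887]
First v>=0 after going negative at step 8, time=1.2000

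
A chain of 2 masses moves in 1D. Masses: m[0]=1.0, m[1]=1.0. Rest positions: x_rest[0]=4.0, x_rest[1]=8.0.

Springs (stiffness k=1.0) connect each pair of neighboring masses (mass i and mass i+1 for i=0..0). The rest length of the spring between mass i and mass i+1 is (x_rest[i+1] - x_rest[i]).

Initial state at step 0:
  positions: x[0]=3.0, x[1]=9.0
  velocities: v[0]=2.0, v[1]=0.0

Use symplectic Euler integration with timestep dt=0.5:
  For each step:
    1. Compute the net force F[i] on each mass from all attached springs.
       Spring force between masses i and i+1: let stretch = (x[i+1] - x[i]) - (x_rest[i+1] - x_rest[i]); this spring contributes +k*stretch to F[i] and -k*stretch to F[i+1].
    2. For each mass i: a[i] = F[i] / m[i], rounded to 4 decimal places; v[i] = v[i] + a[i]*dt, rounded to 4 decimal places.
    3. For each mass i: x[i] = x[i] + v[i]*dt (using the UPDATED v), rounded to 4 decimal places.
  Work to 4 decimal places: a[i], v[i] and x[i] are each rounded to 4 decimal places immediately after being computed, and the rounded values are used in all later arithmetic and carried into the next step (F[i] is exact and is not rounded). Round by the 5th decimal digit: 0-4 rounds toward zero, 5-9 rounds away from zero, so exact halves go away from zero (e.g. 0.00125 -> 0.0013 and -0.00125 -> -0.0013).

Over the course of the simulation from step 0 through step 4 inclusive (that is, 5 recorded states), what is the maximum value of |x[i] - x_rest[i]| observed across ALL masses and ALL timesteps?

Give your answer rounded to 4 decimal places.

Answer: 3.2500

Derivation:
Step 0: x=[3.0000 9.0000] v=[2.0000 0.0000]
Step 1: x=[4.5000 8.5000] v=[3.0000 -1.0000]
Step 2: x=[6.0000 8.0000] v=[3.0000 -1.0000]
Step 3: x=[7.0000 8.0000] v=[2.0000 0.0000]
Step 4: x=[7.2500 8.7500] v=[0.5000 1.5000]
Max displacement = 3.2500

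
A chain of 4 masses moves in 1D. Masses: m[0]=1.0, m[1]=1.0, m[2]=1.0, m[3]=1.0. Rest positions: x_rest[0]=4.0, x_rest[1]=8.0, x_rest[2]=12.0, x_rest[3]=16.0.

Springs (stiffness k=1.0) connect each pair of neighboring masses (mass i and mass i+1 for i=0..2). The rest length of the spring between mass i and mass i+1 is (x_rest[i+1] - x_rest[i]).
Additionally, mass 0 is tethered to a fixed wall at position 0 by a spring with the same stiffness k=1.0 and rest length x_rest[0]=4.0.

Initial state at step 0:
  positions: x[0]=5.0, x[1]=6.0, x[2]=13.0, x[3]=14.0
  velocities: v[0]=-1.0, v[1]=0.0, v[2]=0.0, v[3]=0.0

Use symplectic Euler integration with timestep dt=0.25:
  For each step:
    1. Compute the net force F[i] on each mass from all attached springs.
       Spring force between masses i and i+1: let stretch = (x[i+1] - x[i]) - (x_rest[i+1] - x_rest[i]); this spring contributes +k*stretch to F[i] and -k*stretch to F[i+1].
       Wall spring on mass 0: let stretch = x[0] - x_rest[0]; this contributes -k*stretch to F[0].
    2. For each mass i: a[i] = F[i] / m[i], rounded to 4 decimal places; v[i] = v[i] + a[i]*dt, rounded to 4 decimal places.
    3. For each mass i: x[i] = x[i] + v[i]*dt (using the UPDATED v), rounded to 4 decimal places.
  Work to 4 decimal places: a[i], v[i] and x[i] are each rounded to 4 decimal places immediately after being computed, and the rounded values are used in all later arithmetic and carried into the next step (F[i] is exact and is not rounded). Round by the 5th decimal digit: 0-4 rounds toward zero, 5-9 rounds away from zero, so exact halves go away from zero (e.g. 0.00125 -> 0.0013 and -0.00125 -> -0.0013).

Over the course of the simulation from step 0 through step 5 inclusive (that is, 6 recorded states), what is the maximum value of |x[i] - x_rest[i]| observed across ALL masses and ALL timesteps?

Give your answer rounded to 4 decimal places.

Step 0: x=[5.0000 6.0000 13.0000 14.0000] v=[-1.0000 0.0000 0.0000 0.0000]
Step 1: x=[4.5000 6.3750 12.6250 14.1875] v=[-2.0000 1.5000 -1.5000 0.7500]
Step 2: x=[3.8359 7.0235 11.9570 14.5274] v=[-2.6563 2.5938 -2.6719 1.3594]
Step 3: x=[3.1313 7.7811 11.1413 14.9566] v=[-2.8184 3.0303 -3.2627 1.7168]
Step 4: x=[2.5216 8.4581 10.3541 15.3974] v=[-2.4388 2.7079 -3.1489 1.7630]
Step 5: x=[2.1253 8.8826 9.7636 15.7730] v=[-1.5851 1.6978 -2.3621 1.5022]
Max displacement = 2.2364

Answer: 2.2364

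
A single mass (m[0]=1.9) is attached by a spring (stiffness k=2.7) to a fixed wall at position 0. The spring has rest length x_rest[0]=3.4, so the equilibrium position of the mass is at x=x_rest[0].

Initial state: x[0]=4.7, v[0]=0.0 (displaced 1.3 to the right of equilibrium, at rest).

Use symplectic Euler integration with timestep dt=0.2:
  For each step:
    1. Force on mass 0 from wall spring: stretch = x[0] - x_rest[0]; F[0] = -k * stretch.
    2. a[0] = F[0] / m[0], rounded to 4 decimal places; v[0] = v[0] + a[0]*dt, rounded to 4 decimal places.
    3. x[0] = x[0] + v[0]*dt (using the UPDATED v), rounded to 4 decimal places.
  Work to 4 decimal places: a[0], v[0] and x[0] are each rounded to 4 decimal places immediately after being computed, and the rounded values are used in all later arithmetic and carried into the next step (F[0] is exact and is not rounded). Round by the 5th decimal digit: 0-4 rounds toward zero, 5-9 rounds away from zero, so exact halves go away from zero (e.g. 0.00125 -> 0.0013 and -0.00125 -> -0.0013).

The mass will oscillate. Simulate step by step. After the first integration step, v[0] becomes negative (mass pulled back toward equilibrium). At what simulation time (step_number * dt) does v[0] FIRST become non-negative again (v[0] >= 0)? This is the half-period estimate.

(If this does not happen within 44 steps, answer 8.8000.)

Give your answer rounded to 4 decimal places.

Answer: 2.8000

Derivation:
Step 0: x=[4.7000] v=[0.0000]
Step 1: x=[4.6261] v=[-0.3695]
Step 2: x=[4.4825] v=[-0.7180]
Step 3: x=[4.2774] v=[-1.0257]
Step 4: x=[4.0224] v=[-1.2751]
Step 5: x=[3.7320] v=[-1.4520]
Step 6: x=[3.4227] v=[-1.5464]
Step 7: x=[3.1121] v=[-1.5529]
Step 8: x=[2.8179] v=[-1.4711]
Step 9: x=[2.5568] v=[-1.3057]
Step 10: x=[2.3436] v=[-1.0661]
Step 11: x=[2.1904] v=[-0.7659]
Step 12: x=[2.1060] v=[-0.4221]
Step 13: x=[2.0951] v=[-0.0543]
Step 14: x=[2.1584] v=[0.3166]
First v>=0 after going negative at step 14, time=2.8000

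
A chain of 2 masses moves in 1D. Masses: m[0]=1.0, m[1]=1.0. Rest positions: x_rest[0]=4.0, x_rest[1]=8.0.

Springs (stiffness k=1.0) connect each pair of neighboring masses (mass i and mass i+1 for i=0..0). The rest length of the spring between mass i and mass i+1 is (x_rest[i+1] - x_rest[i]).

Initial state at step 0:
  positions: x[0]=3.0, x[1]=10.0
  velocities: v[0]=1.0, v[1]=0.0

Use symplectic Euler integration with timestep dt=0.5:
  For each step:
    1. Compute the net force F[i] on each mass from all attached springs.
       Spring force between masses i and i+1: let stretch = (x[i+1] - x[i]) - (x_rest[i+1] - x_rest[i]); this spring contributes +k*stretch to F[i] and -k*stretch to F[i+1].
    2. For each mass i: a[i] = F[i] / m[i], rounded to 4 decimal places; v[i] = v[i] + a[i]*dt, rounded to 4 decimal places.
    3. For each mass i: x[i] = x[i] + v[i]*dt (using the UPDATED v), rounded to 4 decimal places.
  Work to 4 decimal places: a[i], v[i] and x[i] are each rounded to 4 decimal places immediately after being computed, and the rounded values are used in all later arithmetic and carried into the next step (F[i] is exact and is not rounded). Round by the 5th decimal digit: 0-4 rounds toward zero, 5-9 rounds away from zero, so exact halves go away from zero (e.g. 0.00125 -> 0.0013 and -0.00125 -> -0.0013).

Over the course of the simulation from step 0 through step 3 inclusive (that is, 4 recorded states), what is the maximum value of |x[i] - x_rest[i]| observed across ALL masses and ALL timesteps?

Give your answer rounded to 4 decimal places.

Answer: 2.8750

Derivation:
Step 0: x=[3.0000 10.0000] v=[1.0000 0.0000]
Step 1: x=[4.2500 9.2500] v=[2.5000 -1.5000]
Step 2: x=[5.7500 8.2500] v=[3.0000 -2.0000]
Step 3: x=[6.8750 7.6250] v=[2.2500 -1.2500]
Max displacement = 2.8750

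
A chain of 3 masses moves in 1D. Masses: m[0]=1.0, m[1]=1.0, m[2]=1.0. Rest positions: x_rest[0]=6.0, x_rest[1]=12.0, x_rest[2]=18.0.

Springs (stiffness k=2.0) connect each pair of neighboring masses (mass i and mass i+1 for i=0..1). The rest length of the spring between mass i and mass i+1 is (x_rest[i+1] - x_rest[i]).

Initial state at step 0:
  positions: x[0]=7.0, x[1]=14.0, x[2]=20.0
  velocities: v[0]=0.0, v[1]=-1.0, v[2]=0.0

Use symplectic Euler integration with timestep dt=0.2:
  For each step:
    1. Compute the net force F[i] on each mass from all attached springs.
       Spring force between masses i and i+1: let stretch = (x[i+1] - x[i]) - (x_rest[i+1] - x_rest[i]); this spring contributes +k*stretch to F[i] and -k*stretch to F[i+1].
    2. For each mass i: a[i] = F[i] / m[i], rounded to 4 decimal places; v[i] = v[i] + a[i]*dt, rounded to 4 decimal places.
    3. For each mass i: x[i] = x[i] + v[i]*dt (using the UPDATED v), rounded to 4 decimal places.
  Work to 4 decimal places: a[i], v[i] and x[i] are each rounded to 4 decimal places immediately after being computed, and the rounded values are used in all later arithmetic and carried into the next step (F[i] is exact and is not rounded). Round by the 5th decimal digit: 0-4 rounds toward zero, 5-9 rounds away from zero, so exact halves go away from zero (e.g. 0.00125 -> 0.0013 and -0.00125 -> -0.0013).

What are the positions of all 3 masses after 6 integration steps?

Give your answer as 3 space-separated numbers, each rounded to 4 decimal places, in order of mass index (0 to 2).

Step 0: x=[7.0000 14.0000 20.0000] v=[0.0000 -1.0000 0.0000]
Step 1: x=[7.0800 13.7200 20.0000] v=[0.4000 -1.4000 0.0000]
Step 2: x=[7.2112 13.4112 19.9776] v=[0.6560 -1.5440 -0.1120]
Step 3: x=[7.3584 13.1317 19.9099] v=[0.7360 -1.3974 -0.3386]
Step 4: x=[7.4875 12.9326 19.7799] v=[0.6453 -0.9954 -0.6499]
Step 5: x=[7.5722 12.8457 19.5821] v=[0.4233 -0.4345 -0.9888]
Step 6: x=[7.5987 12.8758 19.3254] v=[0.1327 0.1507 -1.2834]

Answer: 7.5987 12.8758 19.3254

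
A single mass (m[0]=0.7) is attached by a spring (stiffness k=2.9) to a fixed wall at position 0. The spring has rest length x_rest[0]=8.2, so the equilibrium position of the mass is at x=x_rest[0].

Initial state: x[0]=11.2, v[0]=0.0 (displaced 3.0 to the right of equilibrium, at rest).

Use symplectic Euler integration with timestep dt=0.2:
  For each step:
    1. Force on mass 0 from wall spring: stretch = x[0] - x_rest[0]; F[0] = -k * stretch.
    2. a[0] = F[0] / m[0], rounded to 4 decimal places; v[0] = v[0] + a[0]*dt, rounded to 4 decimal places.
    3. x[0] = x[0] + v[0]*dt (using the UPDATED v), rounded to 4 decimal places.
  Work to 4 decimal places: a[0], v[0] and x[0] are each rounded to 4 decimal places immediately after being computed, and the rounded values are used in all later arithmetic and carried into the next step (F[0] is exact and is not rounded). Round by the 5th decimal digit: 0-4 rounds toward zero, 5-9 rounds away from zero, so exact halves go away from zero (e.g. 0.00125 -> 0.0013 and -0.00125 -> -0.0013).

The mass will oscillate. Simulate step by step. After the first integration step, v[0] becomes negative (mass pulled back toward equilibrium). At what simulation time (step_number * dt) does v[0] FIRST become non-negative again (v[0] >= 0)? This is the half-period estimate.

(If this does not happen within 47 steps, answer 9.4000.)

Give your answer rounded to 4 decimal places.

Answer: 1.6000

Derivation:
Step 0: x=[11.2000] v=[0.0000]
Step 1: x=[10.7029] v=[-2.4857]
Step 2: x=[9.7910] v=[-4.5595]
Step 3: x=[8.6154] v=[-5.8778]
Step 4: x=[7.3710] v=[-6.2220]
Step 5: x=[6.2640] v=[-5.5351]
Step 6: x=[5.4778] v=[-3.9310]
Step 7: x=[5.1427] v=[-1.6755]
Step 8: x=[5.3142] v=[0.8577]
First v>=0 after going negative at step 8, time=1.6000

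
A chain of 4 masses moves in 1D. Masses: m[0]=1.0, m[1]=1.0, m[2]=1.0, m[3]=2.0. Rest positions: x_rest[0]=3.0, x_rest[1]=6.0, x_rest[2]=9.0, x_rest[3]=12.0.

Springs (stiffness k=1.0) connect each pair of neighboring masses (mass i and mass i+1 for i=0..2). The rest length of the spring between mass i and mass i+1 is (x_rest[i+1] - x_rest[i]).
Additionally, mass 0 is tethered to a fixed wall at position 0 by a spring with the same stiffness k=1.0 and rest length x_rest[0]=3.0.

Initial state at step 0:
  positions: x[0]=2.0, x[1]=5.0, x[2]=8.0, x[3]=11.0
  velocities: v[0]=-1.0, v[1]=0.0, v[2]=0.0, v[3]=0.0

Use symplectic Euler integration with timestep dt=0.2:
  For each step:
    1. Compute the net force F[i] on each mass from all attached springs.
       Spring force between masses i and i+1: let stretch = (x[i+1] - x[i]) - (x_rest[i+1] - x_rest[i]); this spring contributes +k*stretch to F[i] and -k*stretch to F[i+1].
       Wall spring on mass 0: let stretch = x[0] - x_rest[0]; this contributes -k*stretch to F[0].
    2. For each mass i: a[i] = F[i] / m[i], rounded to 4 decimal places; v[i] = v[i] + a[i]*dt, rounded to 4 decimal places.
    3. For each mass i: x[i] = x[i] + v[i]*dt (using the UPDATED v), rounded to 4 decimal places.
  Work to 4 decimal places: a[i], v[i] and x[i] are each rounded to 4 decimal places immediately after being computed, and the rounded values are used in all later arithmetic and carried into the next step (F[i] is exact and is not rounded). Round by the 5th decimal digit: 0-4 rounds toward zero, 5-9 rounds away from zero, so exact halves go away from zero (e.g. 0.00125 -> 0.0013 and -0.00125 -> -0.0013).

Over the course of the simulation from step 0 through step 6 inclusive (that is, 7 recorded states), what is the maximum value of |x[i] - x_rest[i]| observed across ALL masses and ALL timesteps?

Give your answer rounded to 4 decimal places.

Step 0: x=[2.0000 5.0000 8.0000 11.0000] v=[-1.0000 0.0000 0.0000 0.0000]
Step 1: x=[1.8400 5.0000 8.0000 11.0000] v=[-0.8000 0.0000 0.0000 0.0000]
Step 2: x=[1.7328 4.9936 8.0000 11.0000] v=[-0.5360 -0.0320 0.0000 0.0000]
Step 3: x=[1.6867 4.9770 7.9997 11.0000] v=[-0.2304 -0.0829 -0.0013 0.0000]
Step 4: x=[1.7048 4.9497 7.9985 11.0000] v=[0.0903 -0.1364 -0.0058 0.0000]
Step 5: x=[1.7845 4.9146 7.9954 11.0000] v=[0.3983 -0.1756 -0.0153 -0.0002]
Step 6: x=[1.9180 4.8775 7.9893 10.9999] v=[0.6674 -0.1855 -0.0305 -0.0007]
Max displacement = 1.3133

Answer: 1.3133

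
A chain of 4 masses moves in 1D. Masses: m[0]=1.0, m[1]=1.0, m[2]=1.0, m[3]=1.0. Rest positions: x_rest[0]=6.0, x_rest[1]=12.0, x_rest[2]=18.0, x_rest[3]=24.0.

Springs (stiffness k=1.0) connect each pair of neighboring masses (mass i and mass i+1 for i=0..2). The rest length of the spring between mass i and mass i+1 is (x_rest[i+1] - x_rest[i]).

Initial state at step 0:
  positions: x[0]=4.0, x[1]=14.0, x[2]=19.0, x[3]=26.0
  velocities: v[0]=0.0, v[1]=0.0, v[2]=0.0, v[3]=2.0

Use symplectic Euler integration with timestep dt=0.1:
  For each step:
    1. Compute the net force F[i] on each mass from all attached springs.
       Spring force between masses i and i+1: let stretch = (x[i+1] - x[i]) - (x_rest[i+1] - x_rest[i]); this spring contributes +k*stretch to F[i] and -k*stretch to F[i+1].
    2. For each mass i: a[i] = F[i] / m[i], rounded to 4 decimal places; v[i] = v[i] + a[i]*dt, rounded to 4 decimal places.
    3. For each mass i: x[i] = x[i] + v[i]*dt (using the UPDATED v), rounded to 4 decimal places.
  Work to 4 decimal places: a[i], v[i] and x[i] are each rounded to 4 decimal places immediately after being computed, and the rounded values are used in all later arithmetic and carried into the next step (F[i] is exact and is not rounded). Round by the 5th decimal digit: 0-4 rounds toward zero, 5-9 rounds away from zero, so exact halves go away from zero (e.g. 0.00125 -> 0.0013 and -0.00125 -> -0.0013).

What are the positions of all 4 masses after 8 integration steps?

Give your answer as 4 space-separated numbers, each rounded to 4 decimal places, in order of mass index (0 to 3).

Answer: 5.2623 12.5180 19.6808 27.1390

Derivation:
Step 0: x=[4.0000 14.0000 19.0000 26.0000] v=[0.0000 0.0000 0.0000 2.0000]
Step 1: x=[4.0400 13.9500 19.0200 26.1900] v=[0.4000 -0.5000 0.2000 1.9000]
Step 2: x=[4.1191 13.8516 19.0610 26.3683] v=[0.7910 -0.9840 0.4100 1.7830]
Step 3: x=[4.2355 13.7080 19.1230 26.5335] v=[1.1643 -1.4363 0.6198 1.6523]
Step 4: x=[4.3867 13.5238 19.2049 26.6846] v=[1.5116 -1.8421 0.8194 1.5113]
Step 5: x=[4.5692 13.3050 19.3048 26.8209] v=[1.8253 -2.1877 0.9993 1.3633]
Step 6: x=[4.7791 13.0589 19.4199 26.9421] v=[2.0989 -2.4613 1.1509 1.2117]
Step 7: x=[5.0118 12.7936 19.5466 27.0481] v=[2.3269 -2.6532 1.2670 1.0595]
Step 8: x=[5.2623 12.5180 19.6808 27.1390] v=[2.5051 -2.7561 1.3419 0.9094]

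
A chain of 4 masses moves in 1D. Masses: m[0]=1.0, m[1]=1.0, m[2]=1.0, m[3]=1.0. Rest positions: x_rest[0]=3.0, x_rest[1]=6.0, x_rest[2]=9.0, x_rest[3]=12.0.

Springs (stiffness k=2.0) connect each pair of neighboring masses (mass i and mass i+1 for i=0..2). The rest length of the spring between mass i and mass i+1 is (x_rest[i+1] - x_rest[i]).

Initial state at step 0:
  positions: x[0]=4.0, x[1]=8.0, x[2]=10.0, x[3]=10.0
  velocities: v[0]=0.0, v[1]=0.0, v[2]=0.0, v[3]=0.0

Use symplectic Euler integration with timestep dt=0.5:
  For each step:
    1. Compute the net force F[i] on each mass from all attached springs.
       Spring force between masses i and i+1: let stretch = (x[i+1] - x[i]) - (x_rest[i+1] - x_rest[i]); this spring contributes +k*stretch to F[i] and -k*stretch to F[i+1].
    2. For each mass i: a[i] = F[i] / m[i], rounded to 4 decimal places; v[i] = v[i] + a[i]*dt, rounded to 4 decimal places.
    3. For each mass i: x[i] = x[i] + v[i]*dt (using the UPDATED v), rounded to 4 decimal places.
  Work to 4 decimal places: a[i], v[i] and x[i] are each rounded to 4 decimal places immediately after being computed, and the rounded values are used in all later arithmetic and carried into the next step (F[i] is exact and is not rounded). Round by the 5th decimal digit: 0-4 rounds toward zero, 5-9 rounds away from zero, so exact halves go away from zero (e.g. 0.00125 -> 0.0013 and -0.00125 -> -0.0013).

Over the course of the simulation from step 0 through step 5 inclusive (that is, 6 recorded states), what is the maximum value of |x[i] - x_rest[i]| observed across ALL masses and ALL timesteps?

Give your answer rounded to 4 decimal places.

Step 0: x=[4.0000 8.0000 10.0000 10.0000] v=[0.0000 0.0000 0.0000 0.0000]
Step 1: x=[4.5000 7.0000 9.0000 11.5000] v=[1.0000 -2.0000 -2.0000 3.0000]
Step 2: x=[4.7500 5.7500 8.2500 13.2500] v=[0.5000 -2.5000 -1.5000 3.5000]
Step 3: x=[4.0000 5.2500 8.7500 14.0000] v=[-1.5000 -1.0000 1.0000 1.5000]
Step 4: x=[2.3750 5.8750 10.1250 13.6250] v=[-3.2500 1.2500 2.7500 -0.7500]
Step 5: x=[1.0000 6.8750 11.1250 13.0000] v=[-2.7500 2.0000 2.0000 -1.2500]
Max displacement = 2.1250

Answer: 2.1250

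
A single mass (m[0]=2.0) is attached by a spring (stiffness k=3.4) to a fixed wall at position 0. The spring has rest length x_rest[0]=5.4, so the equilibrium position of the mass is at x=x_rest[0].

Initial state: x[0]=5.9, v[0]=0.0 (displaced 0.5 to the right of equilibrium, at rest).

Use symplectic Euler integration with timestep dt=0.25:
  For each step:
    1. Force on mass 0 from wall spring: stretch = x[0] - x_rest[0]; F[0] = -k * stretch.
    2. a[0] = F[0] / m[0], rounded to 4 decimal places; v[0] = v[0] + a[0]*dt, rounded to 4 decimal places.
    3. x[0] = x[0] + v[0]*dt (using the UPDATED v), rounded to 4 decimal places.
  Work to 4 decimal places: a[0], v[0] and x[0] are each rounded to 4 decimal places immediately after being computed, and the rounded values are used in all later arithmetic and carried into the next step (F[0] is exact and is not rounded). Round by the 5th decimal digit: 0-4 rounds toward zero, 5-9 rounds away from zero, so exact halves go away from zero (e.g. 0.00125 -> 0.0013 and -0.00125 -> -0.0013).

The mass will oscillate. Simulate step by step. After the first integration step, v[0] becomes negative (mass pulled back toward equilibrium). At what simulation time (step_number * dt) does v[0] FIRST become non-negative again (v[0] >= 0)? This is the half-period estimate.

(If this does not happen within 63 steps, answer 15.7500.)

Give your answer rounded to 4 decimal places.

Answer: 2.5000

Derivation:
Step 0: x=[5.9000] v=[0.0000]
Step 1: x=[5.8469] v=[-0.2125]
Step 2: x=[5.7463] v=[-0.4024]
Step 3: x=[5.6089] v=[-0.5496]
Step 4: x=[5.4493] v=[-0.6384]
Step 5: x=[5.2845] v=[-0.6594]
Step 6: x=[5.1319] v=[-0.6103]
Step 7: x=[5.0078] v=[-0.4964]
Step 8: x=[4.9254] v=[-0.3297]
Step 9: x=[4.8934] v=[-0.1280]
Step 10: x=[4.9152] v=[0.0873]
First v>=0 after going negative at step 10, time=2.5000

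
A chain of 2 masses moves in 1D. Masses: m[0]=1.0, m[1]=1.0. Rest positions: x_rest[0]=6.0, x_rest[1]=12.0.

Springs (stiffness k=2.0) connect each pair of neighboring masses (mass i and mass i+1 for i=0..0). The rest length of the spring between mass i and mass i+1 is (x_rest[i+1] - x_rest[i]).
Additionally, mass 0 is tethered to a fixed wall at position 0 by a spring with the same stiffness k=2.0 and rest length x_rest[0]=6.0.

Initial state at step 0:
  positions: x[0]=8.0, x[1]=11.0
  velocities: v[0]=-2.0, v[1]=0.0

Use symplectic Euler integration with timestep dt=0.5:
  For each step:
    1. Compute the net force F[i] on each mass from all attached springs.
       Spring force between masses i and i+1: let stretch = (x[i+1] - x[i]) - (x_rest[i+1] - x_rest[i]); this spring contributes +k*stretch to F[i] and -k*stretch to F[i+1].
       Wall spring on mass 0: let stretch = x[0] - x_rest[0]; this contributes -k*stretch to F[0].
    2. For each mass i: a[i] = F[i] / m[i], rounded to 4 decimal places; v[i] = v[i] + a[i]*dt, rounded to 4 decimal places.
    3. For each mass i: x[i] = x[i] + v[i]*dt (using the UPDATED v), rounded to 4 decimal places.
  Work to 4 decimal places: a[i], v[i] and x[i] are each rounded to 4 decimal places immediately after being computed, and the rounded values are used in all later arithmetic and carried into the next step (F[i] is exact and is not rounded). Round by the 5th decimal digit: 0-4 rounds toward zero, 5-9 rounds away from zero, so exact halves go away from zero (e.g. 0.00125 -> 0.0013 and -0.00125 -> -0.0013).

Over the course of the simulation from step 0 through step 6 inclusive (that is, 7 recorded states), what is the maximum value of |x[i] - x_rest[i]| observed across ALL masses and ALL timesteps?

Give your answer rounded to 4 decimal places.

Step 0: x=[8.0000 11.0000] v=[-2.0000 0.0000]
Step 1: x=[4.5000 12.5000] v=[-7.0000 3.0000]
Step 2: x=[2.7500 13.0000] v=[-3.5000 1.0000]
Step 3: x=[4.7500 11.3750] v=[4.0000 -3.2500]
Step 4: x=[7.6875 9.4375] v=[5.8750 -3.8750]
Step 5: x=[7.6563 9.6250] v=[-0.0625 0.3750]
Step 6: x=[4.7813 11.8282] v=[-5.7501 4.4063]
Max displacement = 3.2500

Answer: 3.2500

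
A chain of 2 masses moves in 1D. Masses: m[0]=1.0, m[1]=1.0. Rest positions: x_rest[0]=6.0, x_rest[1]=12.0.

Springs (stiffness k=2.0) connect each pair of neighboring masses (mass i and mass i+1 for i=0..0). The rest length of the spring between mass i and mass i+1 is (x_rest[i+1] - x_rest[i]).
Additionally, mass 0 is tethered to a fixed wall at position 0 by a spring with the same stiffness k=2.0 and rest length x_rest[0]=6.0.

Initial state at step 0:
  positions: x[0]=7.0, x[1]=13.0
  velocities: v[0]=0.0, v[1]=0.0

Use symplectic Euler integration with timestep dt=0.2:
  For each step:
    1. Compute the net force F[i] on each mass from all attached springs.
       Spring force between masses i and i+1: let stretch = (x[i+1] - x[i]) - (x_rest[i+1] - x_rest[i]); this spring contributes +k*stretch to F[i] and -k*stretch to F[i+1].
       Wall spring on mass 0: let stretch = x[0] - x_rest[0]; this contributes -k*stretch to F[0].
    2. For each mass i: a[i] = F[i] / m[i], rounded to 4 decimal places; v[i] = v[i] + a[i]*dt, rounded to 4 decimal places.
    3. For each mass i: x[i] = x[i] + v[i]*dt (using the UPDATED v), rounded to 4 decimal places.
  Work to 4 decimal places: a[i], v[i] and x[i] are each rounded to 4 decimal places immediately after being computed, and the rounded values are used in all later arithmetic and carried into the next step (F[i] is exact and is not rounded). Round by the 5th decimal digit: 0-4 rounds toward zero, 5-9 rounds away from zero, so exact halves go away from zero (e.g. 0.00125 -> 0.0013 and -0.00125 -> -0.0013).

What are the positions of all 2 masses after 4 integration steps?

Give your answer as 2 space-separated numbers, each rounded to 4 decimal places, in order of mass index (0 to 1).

Step 0: x=[7.0000 13.0000] v=[0.0000 0.0000]
Step 1: x=[6.9200 13.0000] v=[-0.4000 0.0000]
Step 2: x=[6.7728 12.9936] v=[-0.7360 -0.0320]
Step 3: x=[6.5814 12.9695] v=[-0.9568 -0.1203]
Step 4: x=[6.3746 12.9144] v=[-1.0341 -0.2755]

Answer: 6.3746 12.9144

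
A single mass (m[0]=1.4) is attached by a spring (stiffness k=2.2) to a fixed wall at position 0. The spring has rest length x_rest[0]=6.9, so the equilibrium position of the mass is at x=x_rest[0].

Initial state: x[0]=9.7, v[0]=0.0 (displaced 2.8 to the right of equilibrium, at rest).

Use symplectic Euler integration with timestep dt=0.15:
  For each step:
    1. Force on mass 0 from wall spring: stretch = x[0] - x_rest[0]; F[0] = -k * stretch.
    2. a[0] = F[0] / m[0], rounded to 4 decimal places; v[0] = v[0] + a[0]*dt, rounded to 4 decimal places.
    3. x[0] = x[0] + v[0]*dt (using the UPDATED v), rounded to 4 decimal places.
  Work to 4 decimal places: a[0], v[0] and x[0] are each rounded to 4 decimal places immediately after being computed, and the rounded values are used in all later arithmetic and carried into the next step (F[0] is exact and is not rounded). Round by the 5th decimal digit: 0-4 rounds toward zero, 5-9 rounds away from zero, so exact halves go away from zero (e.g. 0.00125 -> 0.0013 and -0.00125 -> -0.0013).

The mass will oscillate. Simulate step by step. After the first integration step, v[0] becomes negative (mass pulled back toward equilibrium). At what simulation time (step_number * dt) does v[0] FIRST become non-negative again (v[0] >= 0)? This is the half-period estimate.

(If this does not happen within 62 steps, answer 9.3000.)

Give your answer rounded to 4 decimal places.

Answer: 2.5500

Derivation:
Step 0: x=[9.7000] v=[0.0000]
Step 1: x=[9.6010] v=[-0.6600]
Step 2: x=[9.4065] v=[-1.2967]
Step 3: x=[9.1234] v=[-1.8875]
Step 4: x=[8.7617] v=[-2.4116]
Step 5: x=[8.3341] v=[-2.8504]
Step 6: x=[7.8558] v=[-3.1884]
Step 7: x=[7.3437] v=[-3.4137]
Step 8: x=[6.8160] v=[-3.5183]
Step 9: x=[6.2912] v=[-3.4985]
Step 10: x=[5.7880] v=[-3.3550]
Step 11: x=[5.3241] v=[-3.0929]
Step 12: x=[4.9159] v=[-2.7214]
Step 13: x=[4.5778] v=[-2.2537]
Step 14: x=[4.3219] v=[-1.7063]
Step 15: x=[4.1571] v=[-1.0986]
Step 16: x=[4.0893] v=[-0.4521]
Step 17: x=[4.1209] v=[0.2104]
First v>=0 after going negative at step 17, time=2.5500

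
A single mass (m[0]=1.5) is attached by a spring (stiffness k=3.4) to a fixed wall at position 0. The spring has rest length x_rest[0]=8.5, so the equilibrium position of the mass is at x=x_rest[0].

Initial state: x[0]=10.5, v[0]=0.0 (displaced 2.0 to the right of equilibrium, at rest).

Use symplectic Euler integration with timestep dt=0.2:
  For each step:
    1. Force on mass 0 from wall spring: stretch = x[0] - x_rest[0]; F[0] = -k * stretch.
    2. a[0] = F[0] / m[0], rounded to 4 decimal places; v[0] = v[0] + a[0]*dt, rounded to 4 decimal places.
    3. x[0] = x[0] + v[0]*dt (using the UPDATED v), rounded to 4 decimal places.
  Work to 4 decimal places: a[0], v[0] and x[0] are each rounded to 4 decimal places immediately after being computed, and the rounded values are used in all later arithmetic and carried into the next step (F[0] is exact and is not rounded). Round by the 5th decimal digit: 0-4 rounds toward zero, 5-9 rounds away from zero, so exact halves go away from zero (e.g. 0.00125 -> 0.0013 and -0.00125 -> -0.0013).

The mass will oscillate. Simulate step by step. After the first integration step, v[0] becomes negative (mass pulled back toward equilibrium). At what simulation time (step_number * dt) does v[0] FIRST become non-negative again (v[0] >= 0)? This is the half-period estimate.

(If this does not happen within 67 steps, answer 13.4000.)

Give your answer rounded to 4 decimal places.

Answer: 2.2000

Derivation:
Step 0: x=[10.5000] v=[0.0000]
Step 1: x=[10.3187] v=[-0.9067]
Step 2: x=[9.9725] v=[-1.7312]
Step 3: x=[9.4928] v=[-2.3987]
Step 4: x=[8.9230] v=[-2.8488]
Step 5: x=[8.3149] v=[-3.0406]
Step 6: x=[7.7236] v=[-2.9567]
Step 7: x=[7.2027] v=[-2.6047]
Step 8: x=[6.7994] v=[-2.0166]
Step 9: x=[6.5503] v=[-1.2457]
Step 10: x=[6.4779] v=[-0.3618]
Step 11: x=[6.5889] v=[0.5549]
First v>=0 after going negative at step 11, time=2.2000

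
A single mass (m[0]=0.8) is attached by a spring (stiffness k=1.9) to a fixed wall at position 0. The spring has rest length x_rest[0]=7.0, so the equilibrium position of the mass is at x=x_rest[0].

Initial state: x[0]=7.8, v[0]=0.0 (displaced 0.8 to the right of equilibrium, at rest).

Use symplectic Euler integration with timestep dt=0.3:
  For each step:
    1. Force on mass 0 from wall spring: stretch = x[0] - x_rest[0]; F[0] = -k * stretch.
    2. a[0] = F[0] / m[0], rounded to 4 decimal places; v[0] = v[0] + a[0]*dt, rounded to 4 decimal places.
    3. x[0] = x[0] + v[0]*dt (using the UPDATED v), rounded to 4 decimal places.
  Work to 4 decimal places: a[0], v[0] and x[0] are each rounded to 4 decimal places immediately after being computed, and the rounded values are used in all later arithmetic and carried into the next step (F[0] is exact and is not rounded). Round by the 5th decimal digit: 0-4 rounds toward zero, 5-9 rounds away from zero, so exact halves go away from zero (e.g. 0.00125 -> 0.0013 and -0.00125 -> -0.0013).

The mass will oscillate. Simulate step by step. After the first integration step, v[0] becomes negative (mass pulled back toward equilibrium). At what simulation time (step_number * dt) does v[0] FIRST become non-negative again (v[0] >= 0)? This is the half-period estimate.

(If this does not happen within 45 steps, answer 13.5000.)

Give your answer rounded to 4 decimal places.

Step 0: x=[7.8000] v=[0.0000]
Step 1: x=[7.6290] v=[-0.5700]
Step 2: x=[7.3235] v=[-1.0182]
Step 3: x=[6.9489] v=[-1.2487]
Step 4: x=[6.5852] v=[-1.2123]
Step 5: x=[6.3102] v=[-0.9167]
Step 6: x=[6.1826] v=[-0.4252]
Step 7: x=[6.2298] v=[0.1572]
First v>=0 after going negative at step 7, time=2.1000

Answer: 2.1000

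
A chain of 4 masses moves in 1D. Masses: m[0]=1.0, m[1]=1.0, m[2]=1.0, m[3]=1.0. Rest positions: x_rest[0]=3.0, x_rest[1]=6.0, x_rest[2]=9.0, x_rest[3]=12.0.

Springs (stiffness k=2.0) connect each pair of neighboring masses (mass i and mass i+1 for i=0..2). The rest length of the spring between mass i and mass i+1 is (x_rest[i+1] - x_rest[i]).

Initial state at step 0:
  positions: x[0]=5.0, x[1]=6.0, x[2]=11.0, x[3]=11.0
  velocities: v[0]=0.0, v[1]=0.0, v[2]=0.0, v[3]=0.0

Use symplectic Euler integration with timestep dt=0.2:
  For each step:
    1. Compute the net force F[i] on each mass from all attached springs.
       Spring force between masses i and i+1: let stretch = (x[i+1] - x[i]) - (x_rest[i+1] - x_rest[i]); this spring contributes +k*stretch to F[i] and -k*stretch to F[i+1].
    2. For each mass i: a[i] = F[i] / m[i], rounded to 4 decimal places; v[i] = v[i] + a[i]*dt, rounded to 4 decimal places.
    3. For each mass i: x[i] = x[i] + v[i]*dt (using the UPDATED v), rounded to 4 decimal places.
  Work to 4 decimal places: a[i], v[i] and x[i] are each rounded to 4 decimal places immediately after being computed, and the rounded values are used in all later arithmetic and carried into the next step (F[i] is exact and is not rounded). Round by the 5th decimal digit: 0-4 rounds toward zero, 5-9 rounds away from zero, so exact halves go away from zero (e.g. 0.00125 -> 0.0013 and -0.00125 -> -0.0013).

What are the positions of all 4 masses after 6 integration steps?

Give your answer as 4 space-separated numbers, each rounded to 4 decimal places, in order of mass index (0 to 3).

Answer: 3.5521 7.9625 8.0956 13.3896

Derivation:
Step 0: x=[5.0000 6.0000 11.0000 11.0000] v=[0.0000 0.0000 0.0000 0.0000]
Step 1: x=[4.8400 6.3200 10.6000 11.2400] v=[-0.8000 1.6000 -2.0000 1.2000]
Step 2: x=[4.5584 6.8640 9.9088 11.6688] v=[-1.4080 2.7200 -3.4560 2.1440]
Step 3: x=[4.2212 7.4671 9.1148 12.1968] v=[-1.6858 3.0157 -3.9699 2.6400]
Step 4: x=[3.9037 7.9424 8.4356 12.7182] v=[-1.5874 2.3764 -3.3962 2.6072]
Step 5: x=[3.6693 8.1340 8.0595 13.1370] v=[-1.1719 0.9582 -1.8804 2.0942]
Step 6: x=[3.5521 7.9625 8.0956 13.3896] v=[-0.5860 -0.8575 0.1804 1.2632]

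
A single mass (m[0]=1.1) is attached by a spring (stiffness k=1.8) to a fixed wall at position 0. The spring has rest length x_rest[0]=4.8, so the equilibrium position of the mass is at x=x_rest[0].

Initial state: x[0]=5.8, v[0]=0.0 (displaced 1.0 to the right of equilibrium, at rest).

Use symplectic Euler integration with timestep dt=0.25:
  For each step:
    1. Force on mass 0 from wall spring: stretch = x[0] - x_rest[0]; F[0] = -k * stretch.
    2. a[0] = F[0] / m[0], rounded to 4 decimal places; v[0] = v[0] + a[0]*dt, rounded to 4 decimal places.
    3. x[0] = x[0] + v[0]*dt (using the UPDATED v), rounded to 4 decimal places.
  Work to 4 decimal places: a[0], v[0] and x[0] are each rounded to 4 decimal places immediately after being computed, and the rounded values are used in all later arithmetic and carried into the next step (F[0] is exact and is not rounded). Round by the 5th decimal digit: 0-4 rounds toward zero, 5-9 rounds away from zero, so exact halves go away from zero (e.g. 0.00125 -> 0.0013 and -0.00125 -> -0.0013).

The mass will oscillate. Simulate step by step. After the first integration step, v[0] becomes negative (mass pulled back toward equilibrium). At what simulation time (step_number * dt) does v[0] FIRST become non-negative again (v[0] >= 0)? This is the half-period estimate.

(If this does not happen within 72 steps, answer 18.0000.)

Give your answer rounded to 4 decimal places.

Step 0: x=[5.8000] v=[0.0000]
Step 1: x=[5.6977] v=[-0.4091]
Step 2: x=[5.5036] v=[-0.7764]
Step 3: x=[5.2376] v=[-1.0642]
Step 4: x=[4.9268] v=[-1.2432]
Step 5: x=[4.6030] v=[-1.2951]
Step 6: x=[4.2994] v=[-1.2145]
Step 7: x=[4.0470] v=[-1.0097]
Step 8: x=[3.8716] v=[-0.7017]
Step 9: x=[3.7911] v=[-0.3219]
Step 10: x=[3.8138] v=[0.0908]
First v>=0 after going negative at step 10, time=2.5000

Answer: 2.5000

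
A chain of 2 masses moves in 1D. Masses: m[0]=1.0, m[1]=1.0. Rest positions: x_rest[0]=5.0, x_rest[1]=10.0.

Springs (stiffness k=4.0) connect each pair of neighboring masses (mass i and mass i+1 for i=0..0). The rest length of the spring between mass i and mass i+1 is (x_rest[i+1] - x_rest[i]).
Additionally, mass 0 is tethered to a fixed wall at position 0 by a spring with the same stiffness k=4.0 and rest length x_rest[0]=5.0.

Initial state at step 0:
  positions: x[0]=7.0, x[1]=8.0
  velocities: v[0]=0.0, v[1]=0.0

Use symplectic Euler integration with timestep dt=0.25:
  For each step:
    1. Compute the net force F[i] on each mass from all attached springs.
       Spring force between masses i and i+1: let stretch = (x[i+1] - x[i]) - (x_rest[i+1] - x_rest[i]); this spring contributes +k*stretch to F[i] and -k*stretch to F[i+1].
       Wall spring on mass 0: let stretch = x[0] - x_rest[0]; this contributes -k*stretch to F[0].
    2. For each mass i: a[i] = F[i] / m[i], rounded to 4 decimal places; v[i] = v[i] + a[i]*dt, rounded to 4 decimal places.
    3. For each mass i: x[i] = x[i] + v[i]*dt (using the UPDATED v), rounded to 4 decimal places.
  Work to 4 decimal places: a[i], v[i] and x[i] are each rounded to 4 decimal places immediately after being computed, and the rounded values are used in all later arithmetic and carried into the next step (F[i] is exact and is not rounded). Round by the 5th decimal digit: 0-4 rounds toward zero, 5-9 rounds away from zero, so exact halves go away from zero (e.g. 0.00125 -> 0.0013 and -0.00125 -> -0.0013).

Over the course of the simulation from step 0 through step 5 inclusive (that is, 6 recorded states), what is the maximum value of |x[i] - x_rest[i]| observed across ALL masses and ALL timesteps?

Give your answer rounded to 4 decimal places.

Answer: 2.6562

Derivation:
Step 0: x=[7.0000 8.0000] v=[0.0000 0.0000]
Step 1: x=[5.5000 9.0000] v=[-6.0000 4.0000]
Step 2: x=[3.5000 10.3750] v=[-8.0000 5.5000]
Step 3: x=[2.3438 11.2813] v=[-4.6250 3.6250]
Step 4: x=[2.8360 11.2032] v=[1.9687 -0.3125]
Step 5: x=[4.7110 10.2833] v=[7.4999 -3.6797]
Max displacement = 2.6562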